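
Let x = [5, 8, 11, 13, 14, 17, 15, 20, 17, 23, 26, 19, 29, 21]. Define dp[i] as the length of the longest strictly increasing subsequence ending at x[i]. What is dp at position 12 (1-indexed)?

8

dp[i] = 1 + max{dp[j] : j<i, x[j]<x[i]} (or 1 if no such j):
i:      1  2  3  4  5  6  7  8  9 10 11 12 13 14
x[i]:   5  8 11 13 14 17 15 20 17 23 26 19 29 21
dp:     1  2  3  4  5  6  6  7  7  8  9  8 10  9
At index 12 the value is 8.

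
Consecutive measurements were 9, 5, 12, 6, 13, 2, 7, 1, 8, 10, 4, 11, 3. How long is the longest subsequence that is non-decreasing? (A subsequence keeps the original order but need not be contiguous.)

6

Let dp[i] be the length of the longest such subsequence ending at index i:
i:      1  2  3  4  5  6  7  8  9 10 11 12 13
a[i]:   9  5 12  6 13  2  7  1  8 10  4 11  3
dp:     1  1  2  2  3  1  3  1  4  5  2  6  2
Maximum dp value is 6.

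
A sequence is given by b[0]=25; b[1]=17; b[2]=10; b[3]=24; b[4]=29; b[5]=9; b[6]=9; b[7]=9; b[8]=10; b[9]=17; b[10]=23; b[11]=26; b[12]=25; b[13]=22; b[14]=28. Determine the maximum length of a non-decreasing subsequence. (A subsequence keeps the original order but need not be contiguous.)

Track the smallest tail for each achievable length (allowing ties):
25 → extends → [25]
17 → replaces 25 → [17]
10 → replaces 17 → [10]
24 → extends → [10, 24]
29 → extends → [10, 24, 29]
9 → replaces 10 → [9, 24, 29]
9 → replaces 24 → [9, 9, 29]
9 → replaces 29 → [9, 9, 9]
10 → extends → [9, 9, 9, 10]
17 → extends → [9, 9, 9, 10, 17]
23 → extends → [9, 9, 9, 10, 17, 23]
26 → extends → [9, 9, 9, 10, 17, 23, 26]
25 → replaces 26 → [9, 9, 9, 10, 17, 23, 25]
22 → replaces 23 → [9, 9, 9, 10, 17, 22, 25]
28 → extends → [9, 9, 9, 10, 17, 22, 25, 28]
Eight tails, so the longest non-decreasing subsequence has length 8 (e.g. 9, 9, 9, 10, 17, 23, 26, 28).

8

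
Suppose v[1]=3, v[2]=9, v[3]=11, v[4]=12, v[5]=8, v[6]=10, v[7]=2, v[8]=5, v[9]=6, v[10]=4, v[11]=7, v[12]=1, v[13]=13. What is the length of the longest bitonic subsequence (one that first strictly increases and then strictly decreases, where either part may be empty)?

inc[i] = longest strictly increasing subsequence ending at i; dec[i] = longest strictly decreasing subsequence starting at i:
i:      1  2  3  4  5  6  7  8  9 10 11 12 13
v[i]:   3  9 11 12  8 10  2  5  6  4  7  1 13
inc:    1  2  3  4  2  3  1  2  3  2  4  1  5
dec:    3  5  5  5  4  4  2  3  3  2  2  1  1
Best peak at i=4 (value 12): inc=4, dec=5, length 4+5−1 = 8.

8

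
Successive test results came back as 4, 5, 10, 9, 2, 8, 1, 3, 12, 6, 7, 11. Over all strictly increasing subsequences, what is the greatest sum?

33

Let S[i] be the best sum of a strictly increasing subsequence ending at i:
i:      1  2  3  4  5  6  7  8  9 10 11 12
a[i]:   4  5 10  9  2  8  1  3 12  6  7 11
S:      4  9 19 18  2 17  1  5 31 15 22 33
Maximum is 33 (e.g. 4 + 5 + 6 + 7 + 11).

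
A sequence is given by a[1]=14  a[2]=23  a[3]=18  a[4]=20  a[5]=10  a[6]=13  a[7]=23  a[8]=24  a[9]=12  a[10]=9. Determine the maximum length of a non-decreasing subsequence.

Track the smallest tail for each achievable length (allowing ties):
14 → extends → [14]
23 → extends → [14, 23]
18 → replaces 23 → [14, 18]
20 → extends → [14, 18, 20]
10 → replaces 14 → [10, 18, 20]
13 → replaces 18 → [10, 13, 20]
23 → extends → [10, 13, 20, 23]
24 → extends → [10, 13, 20, 23, 24]
12 → replaces 13 → [10, 12, 20, 23, 24]
9 → replaces 10 → [9, 12, 20, 23, 24]
Five tails, so the longest non-decreasing subsequence has length 5 (e.g. 14, 18, 20, 23, 24).

5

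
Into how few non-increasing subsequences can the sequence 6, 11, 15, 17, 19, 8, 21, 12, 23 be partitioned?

7

Place each on the leftmost legal pile:
6 → new pile 1 (tops now [6])
11 → new pile 2 (tops now [6, 11])
15 → new pile 3 (tops now [6, 11, 15])
17 → new pile 4 (tops now [6, 11, 15, 17])
19 → new pile 5 (tops now [6, 11, 15, 17, 19])
8 → pile 2 (tops now [6, 8, 15, 17, 19])
21 → new pile 6 (tops now [6, 8, 15, 17, 19, 21])
12 → pile 3 (tops now [6, 8, 12, 17, 19, 21])
23 → new pile 7 (tops now [6, 8, 12, 17, 19, 21, 23])
Seven piles.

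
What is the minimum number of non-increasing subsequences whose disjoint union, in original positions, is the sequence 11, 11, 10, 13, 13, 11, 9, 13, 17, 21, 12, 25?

6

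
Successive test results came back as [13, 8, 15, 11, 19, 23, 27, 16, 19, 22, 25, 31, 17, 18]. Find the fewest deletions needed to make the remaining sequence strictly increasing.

Fewest deletions = n − (longest strictly increasing subsequence).
i:      1  2  3  4  5  6  7  8  9 10 11 12 13 14
a[i]:  13  8 15 11 19 23 27 16 19 22 25 31 17 18
dp:     1  1  2  2  3  4  5  3  4  5  6  7  4  5
max dp = 7, so deletions = 14 − 7 = 7.

7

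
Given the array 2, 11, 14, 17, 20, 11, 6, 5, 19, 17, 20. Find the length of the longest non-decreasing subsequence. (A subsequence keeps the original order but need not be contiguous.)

Let dp[i] be the length of the longest such subsequence ending at index i:
i:      1  2  3  4  5  6  7  8  9 10 11
a[i]:   2 11 14 17 20 11  6  5 19 17 20
dp:     1  2  3  4  5  3  2  2  5  5  6
Maximum dp value is 6.

6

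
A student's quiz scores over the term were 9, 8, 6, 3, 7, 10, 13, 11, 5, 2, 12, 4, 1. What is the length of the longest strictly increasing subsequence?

Let dp[i] be the length of the longest such subsequence ending at index i:
i:      1  2  3  4  5  6  7  8  9 10 11 12 13
a[i]:   9  8  6  3  7 10 13 11  5  2 12  4  1
dp:     1  1  1  1  2  3  4  4  2  1  5  2  1
Maximum dp value is 5.

5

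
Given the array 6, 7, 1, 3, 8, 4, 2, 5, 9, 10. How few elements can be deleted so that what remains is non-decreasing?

Fewest deletions = n − (longest non-decreasing subsequence).
i:      1  2  3  4  5  6  7  8  9 10
a[i]:   6  7  1  3  8  4  2  5  9 10
dp:     1  2  1  2  3  3  2  4  5  6
max dp = 6, so deletions = 10 − 6 = 4.

4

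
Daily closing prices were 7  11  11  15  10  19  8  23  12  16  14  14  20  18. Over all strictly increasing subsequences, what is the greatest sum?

Let S[i] be the best sum of a strictly increasing subsequence ending at i:
i:      1  2  3  4  5  6  7  8  9 10 11 12 13 14
a[i]:   7 11 11 15 10 19  8 23 12 16 14 14 20 18
S:      7 18 18 33 17 52 15 75 30 49 44 44 72 67
Maximum is 75 (e.g. 7 + 11 + 15 + 19 + 23).

75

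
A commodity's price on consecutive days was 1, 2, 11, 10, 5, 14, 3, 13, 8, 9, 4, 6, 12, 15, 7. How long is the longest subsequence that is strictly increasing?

Track the smallest tail for each achievable length (strict):
1 → extends → [1]
2 → extends → [1, 2]
11 → extends → [1, 2, 11]
10 → replaces 11 → [1, 2, 10]
5 → replaces 10 → [1, 2, 5]
14 → extends → [1, 2, 5, 14]
3 → replaces 5 → [1, 2, 3, 14]
13 → replaces 14 → [1, 2, 3, 13]
8 → replaces 13 → [1, 2, 3, 8]
9 → extends → [1, 2, 3, 8, 9]
4 → replaces 8 → [1, 2, 3, 4, 9]
6 → replaces 9 → [1, 2, 3, 4, 6]
12 → extends → [1, 2, 3, 4, 6, 12]
15 → extends → [1, 2, 3, 4, 6, 12, 15]
7 → replaces 12 → [1, 2, 3, 4, 6, 7, 15]
Seven tails, so the longest strictly increasing subsequence has length 7 (e.g. 1, 2, 5, 8, 9, 12, 15).

7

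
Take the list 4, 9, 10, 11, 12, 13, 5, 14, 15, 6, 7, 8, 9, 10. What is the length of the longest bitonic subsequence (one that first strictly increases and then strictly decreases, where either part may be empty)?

9

inc[i] = longest strictly increasing subsequence ending at i; dec[i] = longest strictly decreasing subsequence starting at i:
i:      1  2  3  4  5  6  7  8  9 10 11 12 13 14
a[i]:   4  9 10 11 12 13  5 14 15  6  7  8  9 10
inc:    1  2  3  4  5  6  2  7  8  3  4  5  6  7
dec:    1  2  2  2  2  2  1  2  2  1  1  1  1  1
Best peak at i=9 (value 15): inc=8, dec=2, length 8+2−1 = 9.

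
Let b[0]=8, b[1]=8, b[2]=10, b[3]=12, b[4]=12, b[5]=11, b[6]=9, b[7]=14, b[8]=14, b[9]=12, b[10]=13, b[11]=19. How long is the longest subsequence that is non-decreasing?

Track the smallest tail for each achievable length (allowing ties):
8 → extends → [8]
8 → extends → [8, 8]
10 → extends → [8, 8, 10]
12 → extends → [8, 8, 10, 12]
12 → extends → [8, 8, 10, 12, 12]
11 → replaces 12 → [8, 8, 10, 11, 12]
9 → replaces 10 → [8, 8, 9, 11, 12]
14 → extends → [8, 8, 9, 11, 12, 14]
14 → extends → [8, 8, 9, 11, 12, 14, 14]
12 → replaces 14 → [8, 8, 9, 11, 12, 12, 14]
13 → replaces 14 → [8, 8, 9, 11, 12, 12, 13]
19 → extends → [8, 8, 9, 11, 12, 12, 13, 19]
Eight tails, so the longest non-decreasing subsequence has length 8 (e.g. 8, 8, 10, 12, 12, 14, 14, 19).

8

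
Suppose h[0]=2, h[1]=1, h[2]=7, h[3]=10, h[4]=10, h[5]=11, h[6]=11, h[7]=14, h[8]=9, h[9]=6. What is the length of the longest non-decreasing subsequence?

Let dp[i] be the length of the longest such subsequence ending at index i:
i:      0  1  2  3  4  5  6  7  8  9
h[i]:   2  1  7 10 10 11 11 14  9  6
dp:     1  1  2  3  4  5  6  7  3  2
Maximum dp value is 7.

7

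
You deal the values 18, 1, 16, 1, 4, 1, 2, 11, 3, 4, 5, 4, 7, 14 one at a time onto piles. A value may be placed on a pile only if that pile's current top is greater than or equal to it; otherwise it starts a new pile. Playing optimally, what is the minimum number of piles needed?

7

The minimum number of non-increasing subsequences covering a sequence equals the length of its longest strictly increasing subsequence.
LIS length is 7 (e.g. 1, 2, 3, 4, 5, 7, 14), so 7 piles are needed.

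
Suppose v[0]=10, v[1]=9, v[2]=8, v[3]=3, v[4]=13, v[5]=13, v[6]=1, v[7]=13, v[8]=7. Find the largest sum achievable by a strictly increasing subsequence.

23

Let S[i] be the best sum of a strictly increasing subsequence ending at i:
i:      0  1  2  3  4  5  6  7  8
v[i]:  10  9  8  3 13 13  1 13  7
S:     10  9  8  3 23 23  1 23 10
Maximum is 23 (e.g. 10 + 13).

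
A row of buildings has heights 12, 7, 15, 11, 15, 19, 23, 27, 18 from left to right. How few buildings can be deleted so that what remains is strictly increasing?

3

Fewest deletions = n − (longest strictly increasing subsequence).
i:      1  2  3  4  5  6  7  8  9
a[i]:  12  7 15 11 15 19 23 27 18
dp:     1  1  2  2  3  4  5  6  4
max dp = 6, so deletions = 9 − 6 = 3.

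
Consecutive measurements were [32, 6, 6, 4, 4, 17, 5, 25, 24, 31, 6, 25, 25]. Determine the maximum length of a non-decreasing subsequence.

Let dp[i] be the length of the longest such subsequence ending at index i:
i:      1  2  3  4  5  6  7  8  9 10 11 12 13
a[i]:  32  6  6  4  4 17  5 25 24 31  6 25 25
dp:     1  1  2  1  2  3  3  4  4  5  4  5  6
Maximum dp value is 6.

6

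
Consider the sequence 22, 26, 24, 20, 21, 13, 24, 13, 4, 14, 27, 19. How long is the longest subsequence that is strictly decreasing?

5

Negate each value so 'decreasing' becomes 'increasing', then run patience tails on the negated sequence:
-22 → extends → [-22]
-26 → replaces -22 → [-26]
-24 → extends → [-26, -24]
-20 → extends → [-26, -24, -20]
-21 → replaces -20 → [-26, -24, -21]
-13 → extends → [-26, -24, -21, -13]
-24 → already a tail → [-26, -24, -21, -13]
-13 → already a tail → [-26, -24, -21, -13]
-4 → extends → [-26, -24, -21, -13, -4]
-14 → replaces -13 → [-26, -24, -21, -14, -4]
-27 → replaces -26 → [-27, -24, -21, -14, -4]
-19 → replaces -14 → [-27, -24, -21, -19, -4]
Five tails, so the longest strictly decreasing subsequence of the original has length 5.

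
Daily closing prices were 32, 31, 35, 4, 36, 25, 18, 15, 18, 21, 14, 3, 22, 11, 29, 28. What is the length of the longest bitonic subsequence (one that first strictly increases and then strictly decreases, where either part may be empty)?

8

inc[i] = longest strictly increasing subsequence ending at i; dec[i] = longest strictly decreasing subsequence starting at i:
i:      1  2  3  4  5  6  7  8  9 10 11 12 13 14 15 16
a[i]:  32 31 35  4 36 25 18 15 18 21 14  3 22 11 29 28
inc:    1  1  2  1  3  2  2  2  3  4  2  1  5  2  6  6
dec:    7  6  6  2  6  5  4  3  3  3  2  1  2  1  2  1
Best peak at i=5 (value 36): inc=3, dec=6, length 3+6−1 = 8.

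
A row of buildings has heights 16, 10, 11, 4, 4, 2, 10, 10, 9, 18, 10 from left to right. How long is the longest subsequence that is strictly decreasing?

Negate each value so 'decreasing' becomes 'increasing', then run patience tails on the negated sequence:
-16 → extends → [-16]
-10 → extends → [-16, -10]
-11 → replaces -10 → [-16, -11]
-4 → extends → [-16, -11, -4]
-4 → already a tail → [-16, -11, -4]
-2 → extends → [-16, -11, -4, -2]
-10 → replaces -4 → [-16, -11, -10, -2]
-10 → already a tail → [-16, -11, -10, -2]
-9 → replaces -2 → [-16, -11, -10, -9]
-18 → replaces -16 → [-18, -11, -10, -9]
-10 → already a tail → [-18, -11, -10, -9]
Four tails, so the longest strictly decreasing subsequence of the original has length 4.

4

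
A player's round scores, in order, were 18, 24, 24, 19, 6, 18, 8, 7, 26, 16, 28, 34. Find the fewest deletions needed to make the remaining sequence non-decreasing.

6

Fewest deletions = n − (longest non-decreasing subsequence).
Patience tails:
18 → extends → [18]
24 → extends → [18, 24]
24 → extends → [18, 24, 24]
19 → replaces 24 → [18, 19, 24]
6 → replaces 18 → [6, 19, 24]
18 → replaces 19 → [6, 18, 24]
8 → replaces 18 → [6, 8, 24]
7 → replaces 8 → [6, 7, 24]
26 → extends → [6, 7, 24, 26]
16 → replaces 24 → [6, 7, 16, 26]
28 → extends → [6, 7, 16, 26, 28]
34 → extends → [6, 7, 16, 26, 28, 34]
Longest non-decreasing subsequence has length 6, so deletions = 12 − 6 = 6.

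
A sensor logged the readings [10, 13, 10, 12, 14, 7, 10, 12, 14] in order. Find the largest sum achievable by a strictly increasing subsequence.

43

Let S[i] be the best sum of a strictly increasing subsequence ending at i:
i:      1  2  3  4  5  6  7  8  9
a[i]:  10 13 10 12 14  7 10 12 14
S:     10 23 10 22 37  7 17 29 43
Maximum is 43 (e.g. 7 + 10 + 12 + 14).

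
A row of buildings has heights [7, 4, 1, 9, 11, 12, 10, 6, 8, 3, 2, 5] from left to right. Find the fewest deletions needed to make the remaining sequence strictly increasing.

8

Fewest deletions = n − (longest strictly increasing subsequence).
i:      1  2  3  4  5  6  7  8  9 10 11 12
a[i]:   7  4  1  9 11 12 10  6  8  3  2  5
dp:     1  1  1  2  3  4  3  2  3  2  2  3
max dp = 4, so deletions = 12 − 4 = 8.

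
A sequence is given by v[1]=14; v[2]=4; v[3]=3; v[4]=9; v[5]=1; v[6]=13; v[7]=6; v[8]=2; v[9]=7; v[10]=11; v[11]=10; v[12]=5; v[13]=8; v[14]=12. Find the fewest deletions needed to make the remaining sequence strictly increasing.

9

Fewest deletions = n − (longest strictly increasing subsequence).
Patience tails:
14 → extends → [14]
4 → replaces 14 → [4]
3 → replaces 4 → [3]
9 → extends → [3, 9]
1 → replaces 3 → [1, 9]
13 → extends → [1, 9, 13]
6 → replaces 9 → [1, 6, 13]
2 → replaces 6 → [1, 2, 13]
7 → replaces 13 → [1, 2, 7]
11 → extends → [1, 2, 7, 11]
10 → replaces 11 → [1, 2, 7, 10]
5 → replaces 7 → [1, 2, 5, 10]
8 → replaces 10 → [1, 2, 5, 8]
12 → extends → [1, 2, 5, 8, 12]
Longest strictly increasing subsequence has length 5, so deletions = 14 − 5 = 9.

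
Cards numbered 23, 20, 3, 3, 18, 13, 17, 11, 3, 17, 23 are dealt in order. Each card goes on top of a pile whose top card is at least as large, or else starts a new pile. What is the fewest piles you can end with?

4

Place each on the leftmost legal pile:
23 → new pile 1 (tops now [23])
20 → pile 1 (tops now [20])
3 → pile 1 (tops now [3])
3 → pile 1 (tops now [3])
18 → new pile 2 (tops now [3, 18])
13 → pile 2 (tops now [3, 13])
17 → new pile 3 (tops now [3, 13, 17])
11 → pile 2 (tops now [3, 11, 17])
3 → pile 1 (tops now [3, 11, 17])
17 → pile 3 (tops now [3, 11, 17])
23 → new pile 4 (tops now [3, 11, 17, 23])
Four piles.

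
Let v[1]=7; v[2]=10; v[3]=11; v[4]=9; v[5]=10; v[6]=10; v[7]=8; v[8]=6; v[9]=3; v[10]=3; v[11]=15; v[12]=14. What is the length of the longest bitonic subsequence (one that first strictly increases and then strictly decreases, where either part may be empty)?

inc[i] = longest strictly increasing subsequence ending at i; dec[i] = longest strictly decreasing subsequence starting at i:
i:      1  2  3  4  5  6  7  8  9 10 11 12
v[i]:   7 10 11  9 10 10  8  6  3  3 15 14
inc:    1  2  3  2  3  3  2  1  1  1  4  4
dec:    3  5  5  4  4  4  3  2  1  1  2  1
Best peak at i=3 (value 11): inc=3, dec=5, length 3+5−1 = 7.

7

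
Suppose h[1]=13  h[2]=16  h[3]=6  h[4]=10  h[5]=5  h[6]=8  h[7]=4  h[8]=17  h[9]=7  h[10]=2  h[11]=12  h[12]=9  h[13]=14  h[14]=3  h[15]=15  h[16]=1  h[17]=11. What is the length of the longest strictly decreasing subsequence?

Let dp[i] be the longest strictly decreasing subsequence ending at i:
i:      1  2  3  4  5  6  7  8  9 10 11 12 13 14 15 16 17
h[i]:  13 16  6 10  5  8  4 17  7  2 12  9 14  3 15  1 11
dp:     1  1  2  2  3  3  4  1  4  5  2  3  2  5  2  6  3
Maximum is 6.

6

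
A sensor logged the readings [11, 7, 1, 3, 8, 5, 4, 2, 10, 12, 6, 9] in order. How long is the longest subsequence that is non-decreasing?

5

Let dp[i] be the length of the longest such subsequence ending at index i:
i:      1  2  3  4  5  6  7  8  9 10 11 12
a[i]:  11  7  1  3  8  5  4  2 10 12  6  9
dp:     1  1  1  2  3  3  3  2  4  5  4  5
Maximum dp value is 5.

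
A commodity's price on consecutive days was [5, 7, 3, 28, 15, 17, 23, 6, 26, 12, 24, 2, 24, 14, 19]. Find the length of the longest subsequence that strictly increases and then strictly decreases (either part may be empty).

8

inc[i] = longest strictly increasing subsequence ending at i; dec[i] = longest strictly decreasing subsequence starting at i:
i:      1  2  3  4  5  6  7  8  9 10 11 12 13 14 15
a[i]:   5  7  3 28 15 17 23  6 26 12 24  2 24 14 19
inc:    1  2  1  3  3  4  5  2  6  3  6  1  6  4  5
dec:    3  3  2  4  3  3  3  2  3  2  2  1  2  1  1
Best peak at i=9 (value 26): inc=6, dec=3, length 6+3−1 = 8.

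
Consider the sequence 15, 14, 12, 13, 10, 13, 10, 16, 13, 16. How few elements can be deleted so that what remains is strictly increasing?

7

Fewest deletions = n − (longest strictly increasing subsequence).
i:      1  2  3  4  5  6  7  8  9 10
a[i]:  15 14 12 13 10 13 10 16 13 16
dp:     1  1  1  2  1  2  1  3  2  3
max dp = 3, so deletions = 10 − 3 = 7.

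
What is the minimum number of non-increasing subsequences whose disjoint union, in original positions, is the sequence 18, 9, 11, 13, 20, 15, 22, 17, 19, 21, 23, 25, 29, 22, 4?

10

The minimum number of non-increasing subsequences covering a sequence equals the length of its longest strictly increasing subsequence.
LIS length is 10 (e.g. 9, 11, 13, 15, 17, 19, 21, 23, 25, 29), so 10 piles are needed.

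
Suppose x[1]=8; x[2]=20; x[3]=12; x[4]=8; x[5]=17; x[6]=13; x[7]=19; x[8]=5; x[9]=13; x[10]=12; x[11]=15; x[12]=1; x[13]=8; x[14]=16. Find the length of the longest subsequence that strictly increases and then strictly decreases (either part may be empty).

7

inc[i] = longest strictly increasing subsequence ending at i; dec[i] = longest strictly decreasing subsequence starting at i:
i:      1  2  3  4  5  6  7  8  9 10 11 12 13 14
x[i]:   8 20 12  8 17 13 19  5 13 12 15  1  8 16
inc:    1  2  2  1  3  3  4  1  3  2  4  1  2  5
dec:    3  5  4  3  4  3  4  2  3  2  2  1  1  1
Best peak at i=7 (value 19): inc=4, dec=4, length 4+4−1 = 7.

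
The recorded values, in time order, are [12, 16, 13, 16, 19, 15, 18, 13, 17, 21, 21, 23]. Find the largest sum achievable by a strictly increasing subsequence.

Let S[i] be the best sum of a strictly increasing subsequence ending at i:
i:       1   2   3   4   5   6   7   8   9  10  11  12
a[i]:   12  16  13  16  19  15  18  13  17  21  21  23
S:      12  28  25  41  60  40  59  25  58  81  81 104
Maximum is 104 (e.g. 12 + 13 + 16 + 19 + 21 + 23).

104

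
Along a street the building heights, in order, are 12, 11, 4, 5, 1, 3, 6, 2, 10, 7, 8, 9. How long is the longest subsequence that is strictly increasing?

Let dp[i] be the length of the longest such subsequence ending at index i:
i:      1  2  3  4  5  6  7  8  9 10 11 12
a[i]:  12 11  4  5  1  3  6  2 10  7  8  9
dp:     1  1  1  2  1  2  3  2  4  4  5  6
Maximum dp value is 6.

6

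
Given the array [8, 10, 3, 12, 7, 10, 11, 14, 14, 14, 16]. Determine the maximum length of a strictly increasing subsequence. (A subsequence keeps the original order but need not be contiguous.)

Track the smallest tail for each achievable length (strict):
8 → extends → [8]
10 → extends → [8, 10]
3 → replaces 8 → [3, 10]
12 → extends → [3, 10, 12]
7 → replaces 10 → [3, 7, 12]
10 → replaces 12 → [3, 7, 10]
11 → extends → [3, 7, 10, 11]
14 → extends → [3, 7, 10, 11, 14]
14 → already a tail → [3, 7, 10, 11, 14]
14 → already a tail → [3, 7, 10, 11, 14]
16 → extends → [3, 7, 10, 11, 14, 16]
Six tails, so the longest strictly increasing subsequence has length 6 (e.g. 3, 7, 10, 11, 14, 16).

6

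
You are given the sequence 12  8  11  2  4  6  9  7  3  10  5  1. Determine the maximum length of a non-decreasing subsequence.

Let dp[i] be the length of the longest such subsequence ending at index i:
i:      1  2  3  4  5  6  7  8  9 10 11 12
a[i]:  12  8 11  2  4  6  9  7  3 10  5  1
dp:     1  1  2  1  2  3  4  4  2  5  3  1
Maximum dp value is 5.

5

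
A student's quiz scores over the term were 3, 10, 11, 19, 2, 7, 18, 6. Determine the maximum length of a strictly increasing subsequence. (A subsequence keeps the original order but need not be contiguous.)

Track the smallest tail for each achievable length (strict):
3 → extends → [3]
10 → extends → [3, 10]
11 → extends → [3, 10, 11]
19 → extends → [3, 10, 11, 19]
2 → replaces 3 → [2, 10, 11, 19]
7 → replaces 10 → [2, 7, 11, 19]
18 → replaces 19 → [2, 7, 11, 18]
6 → replaces 7 → [2, 6, 11, 18]
Four tails, so the longest strictly increasing subsequence has length 4 (e.g. 3, 10, 11, 19).

4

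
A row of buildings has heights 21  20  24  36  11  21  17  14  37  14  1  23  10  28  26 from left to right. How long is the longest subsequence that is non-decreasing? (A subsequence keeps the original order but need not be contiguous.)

5

Track the smallest tail for each achievable length (allowing ties):
21 → extends → [21]
20 → replaces 21 → [20]
24 → extends → [20, 24]
36 → extends → [20, 24, 36]
11 → replaces 20 → [11, 24, 36]
21 → replaces 24 → [11, 21, 36]
17 → replaces 21 → [11, 17, 36]
14 → replaces 17 → [11, 14, 36]
37 → extends → [11, 14, 36, 37]
14 → replaces 36 → [11, 14, 14, 37]
1 → replaces 11 → [1, 14, 14, 37]
23 → replaces 37 → [1, 14, 14, 23]
10 → replaces 14 → [1, 10, 14, 23]
28 → extends → [1, 10, 14, 23, 28]
26 → replaces 28 → [1, 10, 14, 23, 26]
Five tails, so the longest non-decreasing subsequence has length 5 (e.g. 11, 14, 14, 23, 28).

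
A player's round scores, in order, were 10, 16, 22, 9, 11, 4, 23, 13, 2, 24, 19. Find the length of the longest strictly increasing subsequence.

5

Track the smallest tail for each achievable length (strict):
10 → extends → [10]
16 → extends → [10, 16]
22 → extends → [10, 16, 22]
9 → replaces 10 → [9, 16, 22]
11 → replaces 16 → [9, 11, 22]
4 → replaces 9 → [4, 11, 22]
23 → extends → [4, 11, 22, 23]
13 → replaces 22 → [4, 11, 13, 23]
2 → replaces 4 → [2, 11, 13, 23]
24 → extends → [2, 11, 13, 23, 24]
19 → replaces 23 → [2, 11, 13, 19, 24]
Five tails, so the longest strictly increasing subsequence has length 5 (e.g. 10, 16, 22, 23, 24).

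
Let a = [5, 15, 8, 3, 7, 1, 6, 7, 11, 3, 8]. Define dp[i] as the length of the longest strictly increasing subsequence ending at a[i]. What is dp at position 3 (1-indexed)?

dp[i] = 1 + max{dp[j] : j<i, a[j]<a[i]} (or 1 if no such j):
i:      1  2  3  4  5  6  7  8  9 10 11
a[i]:   5 15  8  3  7  1  6  7 11  3  8
dp:     1  2  2  1  2  1  2  3  4  2  4
At index 3 the value is 2.

2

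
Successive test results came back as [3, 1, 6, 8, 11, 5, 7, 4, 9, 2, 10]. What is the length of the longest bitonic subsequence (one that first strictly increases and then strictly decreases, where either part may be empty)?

7

inc[i] = longest strictly increasing subsequence ending at i; dec[i] = longest strictly decreasing subsequence starting at i:
i:      1  2  3  4  5  6  7  8  9 10 11
a[i]:   3  1  6  8 11  5  7  4  9  2 10
inc:    1  1  2  3  4  2  3  2  4  2  5
dec:    2  1  4  4  4  3  3  2  2  1  1
Best peak at i=5 (value 11): inc=4, dec=4, length 4+4−1 = 7.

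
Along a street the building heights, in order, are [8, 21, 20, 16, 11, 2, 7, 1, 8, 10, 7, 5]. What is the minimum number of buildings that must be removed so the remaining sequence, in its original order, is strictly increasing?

Fewest deletions = n − (longest strictly increasing subsequence).
i:      1  2  3  4  5  6  7  8  9 10 11 12
a[i]:   8 21 20 16 11  2  7  1  8 10  7  5
dp:     1  2  2  2  2  1  2  1  3  4  2  2
max dp = 4, so deletions = 12 − 4 = 8.

8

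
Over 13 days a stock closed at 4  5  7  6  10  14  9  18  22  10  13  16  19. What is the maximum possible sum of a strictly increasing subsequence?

83

Let S[i] be the best sum of a strictly increasing subsequence ending at i:
i:      1  2  3  4  5  6  7  8  9 10 11 12 13
a[i]:   4  5  7  6 10 14  9 18 22 10 13 16 19
S:      4  9 16 15 26 40 25 58 80 35 48 64 83
Maximum is 83 (e.g. 4 + 5 + 7 + 9 + 10 + 13 + 16 + 19).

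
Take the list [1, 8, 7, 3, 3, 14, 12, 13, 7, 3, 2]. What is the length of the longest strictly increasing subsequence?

Let dp[i] be the length of the longest such subsequence ending at index i:
i:      1  2  3  4  5  6  7  8  9 10 11
a[i]:   1  8  7  3  3 14 12 13  7  3  2
dp:     1  2  2  2  2  3  3  4  3  2  2
Maximum dp value is 4.

4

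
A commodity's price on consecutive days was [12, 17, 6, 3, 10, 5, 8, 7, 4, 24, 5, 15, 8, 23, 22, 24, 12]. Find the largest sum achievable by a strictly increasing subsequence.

78

Let S[i] be the best sum of a strictly increasing subsequence ending at i:
i:      1  2  3  4  5  6  7  8  9 10 11 12 13 14 15 16 17
a[i]:  12 17  6  3 10  5  8  7  4 24  5 15  8 23 22 24 12
S:     12 29  6  3 16  8 16 15  7 53 12 31 23 54 53 78 35
Maximum is 78 (e.g. 3 + 5 + 8 + 15 + 23 + 24).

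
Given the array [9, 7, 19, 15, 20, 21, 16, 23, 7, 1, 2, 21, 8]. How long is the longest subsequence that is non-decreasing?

Let dp[i] be the length of the longest such subsequence ending at index i:
i:      1  2  3  4  5  6  7  8  9 10 11 12 13
a[i]:   9  7 19 15 20 21 16 23  7  1  2 21  8
dp:     1  1  2  2  3  4  3  5  2  1  2  5  3
Maximum dp value is 5.

5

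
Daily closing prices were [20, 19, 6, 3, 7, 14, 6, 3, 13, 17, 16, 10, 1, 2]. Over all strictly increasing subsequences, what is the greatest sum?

44

Let S[i] be the best sum of a strictly increasing subsequence ending at i:
i:      1  2  3  4  5  6  7  8  9 10 11 12 13 14
a[i]:  20 19  6  3  7 14  6  3 13 17 16 10  1  2
S:     20 19  6  3 13 27  9  3 26 44 43 23  1  3
Maximum is 44 (e.g. 6 + 7 + 14 + 17).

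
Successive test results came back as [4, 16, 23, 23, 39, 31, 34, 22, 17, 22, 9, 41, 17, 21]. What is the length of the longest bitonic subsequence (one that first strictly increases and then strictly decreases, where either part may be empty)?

inc[i] = longest strictly increasing subsequence ending at i; dec[i] = longest strictly decreasing subsequence starting at i:
i:      1  2  3  4  5  6  7  8  9 10 11 12 13 14
a[i]:   4 16 23 23 39 31 34 22 17 22  9 41 17 21
inc:    1  2  3  3  4  4  5  3  3  4  2  6  3  4
dec:    1  2  4  4  5  4  4  3  2  2  1  2  1  1
Best peak at i=5 (value 39): inc=4, dec=5, length 4+5−1 = 8.

8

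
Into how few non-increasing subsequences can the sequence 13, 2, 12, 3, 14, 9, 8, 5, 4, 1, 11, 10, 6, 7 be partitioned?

Place each on the leftmost legal pile:
13 → new pile 1 (tops now [13])
2 → pile 1 (tops now [2])
12 → new pile 2 (tops now [2, 12])
3 → pile 2 (tops now [2, 3])
14 → new pile 3 (tops now [2, 3, 14])
9 → pile 3 (tops now [2, 3, 9])
8 → pile 3 (tops now [2, 3, 8])
5 → pile 3 (tops now [2, 3, 5])
4 → pile 3 (tops now [2, 3, 4])
1 → pile 1 (tops now [1, 3, 4])
11 → new pile 4 (tops now [1, 3, 4, 11])
10 → pile 4 (tops now [1, 3, 4, 10])
6 → pile 4 (tops now [1, 3, 4, 6])
7 → new pile 5 (tops now [1, 3, 4, 6, 7])
Five piles.

5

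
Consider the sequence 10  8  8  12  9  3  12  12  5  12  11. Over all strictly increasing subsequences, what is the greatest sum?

29

Let S[i] be the best sum of a strictly increasing subsequence ending at i:
i:      1  2  3  4  5  6  7  8  9 10 11
a[i]:  10  8  8 12  9  3 12 12  5 12 11
S:     10  8  8 22 17  3 29 29  8 29 28
Maximum is 29 (e.g. 8 + 9 + 12).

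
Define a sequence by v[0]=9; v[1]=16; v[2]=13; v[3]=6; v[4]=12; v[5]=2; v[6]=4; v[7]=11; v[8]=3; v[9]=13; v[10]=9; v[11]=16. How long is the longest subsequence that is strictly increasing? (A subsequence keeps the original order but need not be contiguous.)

Let dp[i] be the length of the longest such subsequence ending at index i:
i:      0  1  2  3  4  5  6  7  8  9 10 11
v[i]:   9 16 13  6 12  2  4 11  3 13  9 16
dp:     1  2  2  1  2  1  2  3  2  4  3  5
Maximum dp value is 5.

5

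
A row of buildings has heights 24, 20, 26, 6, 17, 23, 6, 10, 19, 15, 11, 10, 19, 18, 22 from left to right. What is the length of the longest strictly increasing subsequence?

5

Let dp[i] be the length of the longest such subsequence ending at index i:
i:      1  2  3  4  5  6  7  8  9 10 11 12 13 14 15
a[i]:  24 20 26  6 17 23  6 10 19 15 11 10 19 18 22
dp:     1  1  2  1  2  3  1  2  3  3  3  2  4  4  5
Maximum dp value is 5.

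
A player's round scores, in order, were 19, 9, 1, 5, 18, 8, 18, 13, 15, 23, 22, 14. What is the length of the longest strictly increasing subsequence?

6

Track the smallest tail for each achievable length (strict):
19 → extends → [19]
9 → replaces 19 → [9]
1 → replaces 9 → [1]
5 → extends → [1, 5]
18 → extends → [1, 5, 18]
8 → replaces 18 → [1, 5, 8]
18 → extends → [1, 5, 8, 18]
13 → replaces 18 → [1, 5, 8, 13]
15 → extends → [1, 5, 8, 13, 15]
23 → extends → [1, 5, 8, 13, 15, 23]
22 → replaces 23 → [1, 5, 8, 13, 15, 22]
14 → replaces 15 → [1, 5, 8, 13, 14, 22]
Six tails, so the longest strictly increasing subsequence has length 6 (e.g. 1, 5, 8, 13, 15, 23).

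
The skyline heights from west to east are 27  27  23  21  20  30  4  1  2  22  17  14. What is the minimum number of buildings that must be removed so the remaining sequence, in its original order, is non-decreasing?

9

Fewest deletions = n − (longest non-decreasing subsequence).
i:      1  2  3  4  5  6  7  8  9 10 11 12
a[i]:  27 27 23 21 20 30  4  1  2 22 17 14
dp:     1  2  1  1  1  3  1  1  2  3  3  3
max dp = 3, so deletions = 12 − 3 = 9.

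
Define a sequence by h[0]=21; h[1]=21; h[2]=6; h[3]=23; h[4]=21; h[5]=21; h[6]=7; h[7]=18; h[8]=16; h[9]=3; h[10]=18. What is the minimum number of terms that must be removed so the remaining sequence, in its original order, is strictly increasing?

Fewest deletions = n − (longest strictly increasing subsequence).
Patience tails:
21 → extends → [21]
21 → already a tail → [21]
6 → replaces 21 → [6]
23 → extends → [6, 23]
21 → replaces 23 → [6, 21]
21 → already a tail → [6, 21]
7 → replaces 21 → [6, 7]
18 → extends → [6, 7, 18]
16 → replaces 18 → [6, 7, 16]
3 → replaces 6 → [3, 7, 16]
18 → extends → [3, 7, 16, 18]
Longest strictly increasing subsequence has length 4, so deletions = 11 − 4 = 7.

7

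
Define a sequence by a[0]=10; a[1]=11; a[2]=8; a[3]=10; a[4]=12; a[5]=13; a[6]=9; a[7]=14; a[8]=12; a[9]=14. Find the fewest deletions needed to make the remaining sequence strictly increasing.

Fewest deletions = n − (longest strictly increasing subsequence).
i:      0  1  2  3  4  5  6  7  8  9
a[i]:  10 11  8 10 12 13  9 14 12 14
dp:     1  2  1  2  3  4  2  5  3  5
max dp = 5, so deletions = 10 − 5 = 5.

5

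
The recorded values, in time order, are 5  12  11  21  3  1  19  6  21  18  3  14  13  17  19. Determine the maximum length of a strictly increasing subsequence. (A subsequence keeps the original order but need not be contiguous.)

5

Let dp[i] be the length of the longest such subsequence ending at index i:
i:      1  2  3  4  5  6  7  8  9 10 11 12 13 14 15
a[i]:   5 12 11 21  3  1 19  6 21 18  3 14 13 17 19
dp:     1  2  2  3  1  1  3  2  4  3  2  3  3  4  5
Maximum dp value is 5.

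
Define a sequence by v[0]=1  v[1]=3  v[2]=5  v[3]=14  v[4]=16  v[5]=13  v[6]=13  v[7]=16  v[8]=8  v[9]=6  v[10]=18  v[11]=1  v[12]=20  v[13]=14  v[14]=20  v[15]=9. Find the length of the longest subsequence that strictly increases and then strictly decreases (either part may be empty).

inc[i] = longest strictly increasing subsequence ending at i; dec[i] = longest strictly decreasing subsequence starting at i:
i:      0  1  2  3  4  5  6  7  8  9 10 11 12 13 14 15
v[i]:   1  3  5 14 16 13 13 16  8  6 18  1 20 14 20  9
inc:    1  2  3  4  5  4  4  5  4  4  6  1  7  5  7  5
dec:    1  2  2  5  5  4  4  4  3  2  3  1  3  2  2  1
Best peak at i=4 (value 16): inc=5, dec=5, length 5+5−1 = 9.

9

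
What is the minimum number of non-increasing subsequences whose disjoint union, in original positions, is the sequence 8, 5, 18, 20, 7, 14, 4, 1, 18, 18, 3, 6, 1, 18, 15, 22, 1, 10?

5

Place each on the leftmost legal pile:
8 → new pile 1 (tops now [8])
5 → pile 1 (tops now [5])
18 → new pile 2 (tops now [5, 18])
20 → new pile 3 (tops now [5, 18, 20])
7 → pile 2 (tops now [5, 7, 20])
14 → pile 3 (tops now [5, 7, 14])
4 → pile 1 (tops now [4, 7, 14])
1 → pile 1 (tops now [1, 7, 14])
18 → new pile 4 (tops now [1, 7, 14, 18])
18 → pile 4 (tops now [1, 7, 14, 18])
3 → pile 2 (tops now [1, 3, 14, 18])
6 → pile 3 (tops now [1, 3, 6, 18])
1 → pile 1 (tops now [1, 3, 6, 18])
18 → pile 4 (tops now [1, 3, 6, 18])
15 → pile 4 (tops now [1, 3, 6, 15])
22 → new pile 5 (tops now [1, 3, 6, 15, 22])
1 → pile 1 (tops now [1, 3, 6, 15, 22])
10 → pile 4 (tops now [1, 3, 6, 10, 22])
Five piles.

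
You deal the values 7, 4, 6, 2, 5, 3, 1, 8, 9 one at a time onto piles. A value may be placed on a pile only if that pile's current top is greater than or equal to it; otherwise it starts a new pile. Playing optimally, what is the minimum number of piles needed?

4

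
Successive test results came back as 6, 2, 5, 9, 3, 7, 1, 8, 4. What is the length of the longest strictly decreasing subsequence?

4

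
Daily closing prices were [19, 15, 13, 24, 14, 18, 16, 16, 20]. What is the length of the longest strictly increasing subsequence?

4

Track the smallest tail for each achievable length (strict):
19 → extends → [19]
15 → replaces 19 → [15]
13 → replaces 15 → [13]
24 → extends → [13, 24]
14 → replaces 24 → [13, 14]
18 → extends → [13, 14, 18]
16 → replaces 18 → [13, 14, 16]
16 → already a tail → [13, 14, 16]
20 → extends → [13, 14, 16, 20]
Four tails, so the longest strictly increasing subsequence has length 4 (e.g. 13, 14, 18, 20).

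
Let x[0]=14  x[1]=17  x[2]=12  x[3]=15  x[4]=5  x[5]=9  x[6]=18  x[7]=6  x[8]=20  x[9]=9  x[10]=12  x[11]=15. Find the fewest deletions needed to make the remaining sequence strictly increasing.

Fewest deletions = n − (longest strictly increasing subsequence).
i:      0  1  2  3  4  5  6  7  8  9 10 11
x[i]:  14 17 12 15  5  9 18  6 20  9 12 15
dp:     1  2  1  2  1  2  3  2  4  3  4  5
max dp = 5, so deletions = 12 − 5 = 7.

7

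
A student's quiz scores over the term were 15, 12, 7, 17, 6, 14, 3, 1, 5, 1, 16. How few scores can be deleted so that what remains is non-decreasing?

Fewest deletions = n − (longest non-decreasing subsequence).
Patience tails:
15 → extends → [15]
12 → replaces 15 → [12]
7 → replaces 12 → [7]
17 → extends → [7, 17]
6 → replaces 7 → [6, 17]
14 → replaces 17 → [6, 14]
3 → replaces 6 → [3, 14]
1 → replaces 3 → [1, 14]
5 → replaces 14 → [1, 5]
1 → replaces 5 → [1, 1]
16 → extends → [1, 1, 16]
Longest non-decreasing subsequence has length 3, so deletions = 11 − 3 = 8.

8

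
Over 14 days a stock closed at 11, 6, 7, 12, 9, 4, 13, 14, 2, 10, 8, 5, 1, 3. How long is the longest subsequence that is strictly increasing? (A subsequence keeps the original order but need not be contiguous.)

Let dp[i] be the length of the longest such subsequence ending at index i:
i:      1  2  3  4  5  6  7  8  9 10 11 12 13 14
a[i]:  11  6  7 12  9  4 13 14  2 10  8  5  1  3
dp:     1  1  2  3  3  1  4  5  1  4  3  2  1  2
Maximum dp value is 5.

5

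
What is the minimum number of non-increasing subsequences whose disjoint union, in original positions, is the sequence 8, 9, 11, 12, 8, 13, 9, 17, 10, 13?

6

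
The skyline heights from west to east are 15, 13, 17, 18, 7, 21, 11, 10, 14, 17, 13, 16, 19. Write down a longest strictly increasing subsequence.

Patience tails give the LIS length; then backtrack through the dp parents:
15 → extends → [15]
13 → replaces 15 → [13]
17 → extends → [13, 17]
18 → extends → [13, 17, 18]
7 → replaces 13 → [7, 17, 18]
21 → extends → [7, 17, 18, 21]
11 → replaces 17 → [7, 11, 18, 21]
10 → replaces 11 → [7, 10, 18, 21]
14 → replaces 18 → [7, 10, 14, 21]
17 → replaces 21 → [7, 10, 14, 17]
13 → replaces 14 → [7, 10, 13, 17]
16 → replaces 17 → [7, 10, 13, 16]
19 → extends → [7, 10, 13, 16, 19]
Length 5; one witness is 7, 11, 14, 17, 19.

7, 11, 14, 17, 19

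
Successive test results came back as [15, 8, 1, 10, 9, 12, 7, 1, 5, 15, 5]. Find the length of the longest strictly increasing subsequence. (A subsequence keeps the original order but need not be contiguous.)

4

Track the smallest tail for each achievable length (strict):
15 → extends → [15]
8 → replaces 15 → [8]
1 → replaces 8 → [1]
10 → extends → [1, 10]
9 → replaces 10 → [1, 9]
12 → extends → [1, 9, 12]
7 → replaces 9 → [1, 7, 12]
1 → already a tail → [1, 7, 12]
5 → replaces 7 → [1, 5, 12]
15 → extends → [1, 5, 12, 15]
5 → already a tail → [1, 5, 12, 15]
Four tails, so the longest strictly increasing subsequence has length 4 (e.g. 8, 10, 12, 15).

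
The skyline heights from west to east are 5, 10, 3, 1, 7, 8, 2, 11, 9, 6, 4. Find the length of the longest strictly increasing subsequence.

4

Track the smallest tail for each achievable length (strict):
5 → extends → [5]
10 → extends → [5, 10]
3 → replaces 5 → [3, 10]
1 → replaces 3 → [1, 10]
7 → replaces 10 → [1, 7]
8 → extends → [1, 7, 8]
2 → replaces 7 → [1, 2, 8]
11 → extends → [1, 2, 8, 11]
9 → replaces 11 → [1, 2, 8, 9]
6 → replaces 8 → [1, 2, 6, 9]
4 → replaces 6 → [1, 2, 4, 9]
Four tails, so the longest strictly increasing subsequence has length 4 (e.g. 5, 7, 8, 11).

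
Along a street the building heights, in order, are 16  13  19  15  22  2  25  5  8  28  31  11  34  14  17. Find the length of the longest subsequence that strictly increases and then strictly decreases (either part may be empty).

inc[i] = longest strictly increasing subsequence ending at i; dec[i] = longest strictly decreasing subsequence starting at i:
i:      1  2  3  4  5  6  7  8  9 10 11 12 13 14 15
a[i]:  16 13 19 15 22  2 25  5  8 28 31 11 34 14 17
inc:    1  1  2  2  3  1  4  2  3  5  6  4  7  5  6
dec:    3  2  3  2  2  1  2  1  1  2  2  1  2  1  1
Best peak at i=13 (value 34): inc=7, dec=2, length 7+2−1 = 8.

8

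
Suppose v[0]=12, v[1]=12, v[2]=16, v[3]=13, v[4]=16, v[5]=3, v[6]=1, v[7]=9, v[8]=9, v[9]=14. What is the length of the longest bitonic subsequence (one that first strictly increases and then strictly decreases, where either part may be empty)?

inc[i] = longest strictly increasing subsequence ending at i; dec[i] = longest strictly decreasing subsequence starting at i:
i:      0  1  2  3  4  5  6  7  8  9
v[i]:  12 12 16 13 16  3  1  9  9 14
inc:    1  1  2  2  3  1  1  2  2  3
dec:    3  3  4  3  3  2  1  1  1  1
Best peak at i=2 (value 16): inc=2, dec=4, length 2+4−1 = 5.

5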